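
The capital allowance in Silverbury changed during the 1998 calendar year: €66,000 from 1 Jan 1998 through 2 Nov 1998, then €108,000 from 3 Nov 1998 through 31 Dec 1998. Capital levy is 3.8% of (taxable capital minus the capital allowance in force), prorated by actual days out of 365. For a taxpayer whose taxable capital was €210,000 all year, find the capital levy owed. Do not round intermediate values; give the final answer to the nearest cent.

€5,214.02

1 Jan – 2 Nov 1998: 306 days, exemption €66,000 → (€210,000 − €66,000) × 3.8% × 306/365 = €4,587.4849
3 Nov – 31 Dec 1998: 59 days, exemption €108,000 → (€210,000 − €108,000) × 3.8% × 59/365 = €626.5315
Total = €5,214.0164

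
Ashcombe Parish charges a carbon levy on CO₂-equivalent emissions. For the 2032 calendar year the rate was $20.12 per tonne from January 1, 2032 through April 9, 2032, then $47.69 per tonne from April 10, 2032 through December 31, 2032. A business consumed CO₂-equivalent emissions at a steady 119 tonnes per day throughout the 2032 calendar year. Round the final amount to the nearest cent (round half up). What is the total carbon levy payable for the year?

January 1 – April 9, 2032: 100 days × 119 tonnes/day = 11,900 tonnes at $20.12/tonne → $239428.00
April 10 – December 31, 2032: 266 days × 119 tonnes/day = 31,654 tonnes at $47.69/tonne → $1509579.26

$1749007.26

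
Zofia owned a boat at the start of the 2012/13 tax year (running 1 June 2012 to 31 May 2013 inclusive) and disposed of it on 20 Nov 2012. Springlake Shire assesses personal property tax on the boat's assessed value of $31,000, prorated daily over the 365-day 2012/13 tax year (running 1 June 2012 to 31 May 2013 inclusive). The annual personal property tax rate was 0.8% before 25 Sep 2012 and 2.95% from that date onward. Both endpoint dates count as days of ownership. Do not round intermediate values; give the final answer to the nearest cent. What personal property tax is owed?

1 Jun – 24 Sep 2012: 116 days at 0.8% → $31,000 × 0.8% × 116/365 = $78.8164
25 Sep – 20 Nov 2012: 57 days at 2.95% → $31,000 × 2.95% × 57/365 = $142.8123
Total = $221.6288

$221.63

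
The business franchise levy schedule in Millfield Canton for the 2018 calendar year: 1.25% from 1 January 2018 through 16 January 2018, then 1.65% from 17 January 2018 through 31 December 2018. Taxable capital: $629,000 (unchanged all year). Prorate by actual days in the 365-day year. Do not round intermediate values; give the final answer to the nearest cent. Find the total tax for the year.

$10,268.21

1 January – 16 January 2018: 16 days at 1.25% → $629,000 × 1.25% × 16/365 = $344.6575
17 January – 31 December 2018: 349 days at 1.65% → $629,000 × 1.65% × 349/365 = $9,923.5521
Total = $10,268.2096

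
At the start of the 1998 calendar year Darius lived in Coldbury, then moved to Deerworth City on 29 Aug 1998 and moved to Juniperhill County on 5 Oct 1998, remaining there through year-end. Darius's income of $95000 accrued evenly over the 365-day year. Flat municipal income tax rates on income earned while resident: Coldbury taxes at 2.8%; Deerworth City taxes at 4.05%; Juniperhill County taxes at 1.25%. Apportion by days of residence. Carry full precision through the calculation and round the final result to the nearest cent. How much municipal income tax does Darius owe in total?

Coldbury, 1 Jan – 28 Aug 1998: 240 days → $95000 × 2.8% × 240/365 = $1749.0411
Deerworth City, 29 Aug – 4 Oct 1998: 37 days → $95000 × 4.05% × 37/365 = $390.0205
Juniperhill County, 5 Oct – 31 Dec 1998: 88 days → $95000 × 1.25% × 88/365 = $286.3014
Total = $2425.3630

$2425.36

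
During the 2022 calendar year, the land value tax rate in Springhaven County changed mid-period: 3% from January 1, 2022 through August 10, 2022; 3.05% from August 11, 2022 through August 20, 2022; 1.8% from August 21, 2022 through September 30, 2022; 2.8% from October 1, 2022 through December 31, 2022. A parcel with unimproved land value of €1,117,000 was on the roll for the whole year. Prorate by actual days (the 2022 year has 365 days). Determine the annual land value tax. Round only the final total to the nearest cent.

January 1 – August 10, 2022: 222 days at 3% → €1,117,000 × 3% × 222/365 = €20,381.4247
August 11 – August 20, 2022: 10 days at 3.05% → €1,117,000 × 3.05% × 10/365 = €933.3836
August 21 – September 30, 2022: 41 days at 1.8% → €1,117,000 × 1.8% × 41/365 = €2,258.4822
October 1 – December 31, 2022: 92 days at 2.8% → €1,117,000 × 2.8% × 92/365 = €7,883.2658
Total = €31,456.5562

€31,456.56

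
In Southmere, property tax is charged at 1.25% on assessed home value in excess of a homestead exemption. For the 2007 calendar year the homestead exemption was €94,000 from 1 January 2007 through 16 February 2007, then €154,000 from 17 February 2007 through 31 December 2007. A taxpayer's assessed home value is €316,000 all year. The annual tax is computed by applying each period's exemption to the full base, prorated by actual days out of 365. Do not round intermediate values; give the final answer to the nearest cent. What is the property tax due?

1 January – 16 February 2007: 47 days, exemption €94,000 → (€316,000 − €94,000) × 1.25% × 47/365 = €357.3288
17 February – 31 December 2007: 318 days, exemption €154,000 → (€316,000 − €154,000) × 1.25% × 318/365 = €1,764.2466
Total = €2,121.5753

€2,121.58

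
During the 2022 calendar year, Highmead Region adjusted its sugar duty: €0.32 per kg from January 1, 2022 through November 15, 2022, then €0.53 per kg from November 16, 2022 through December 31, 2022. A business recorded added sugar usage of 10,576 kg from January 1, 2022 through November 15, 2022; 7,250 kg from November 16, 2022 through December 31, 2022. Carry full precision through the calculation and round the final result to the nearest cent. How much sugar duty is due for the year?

January 1 – November 15, 2022: 10,576 kg at €0.32/kg → €3,384.32
November 16 – December 31, 2022: 7,250 kg at €0.53/kg → €3,842.50

€7,226.82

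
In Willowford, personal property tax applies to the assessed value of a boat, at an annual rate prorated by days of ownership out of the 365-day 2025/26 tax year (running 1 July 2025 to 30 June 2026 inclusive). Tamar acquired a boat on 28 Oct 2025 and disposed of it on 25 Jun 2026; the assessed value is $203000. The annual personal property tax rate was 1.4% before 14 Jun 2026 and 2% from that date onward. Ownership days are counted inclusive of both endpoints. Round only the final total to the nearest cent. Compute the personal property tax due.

$1916.54

28 Oct 2025 – 13 Jun 2026: 229 days at 1.4% → $203000 × 1.4% × 229/365 = $1783.0630
14 Jun – 25 Jun 2026: 12 days at 2% → $203000 × 2% × 12/365 = $133.4795
Total = $1916.5425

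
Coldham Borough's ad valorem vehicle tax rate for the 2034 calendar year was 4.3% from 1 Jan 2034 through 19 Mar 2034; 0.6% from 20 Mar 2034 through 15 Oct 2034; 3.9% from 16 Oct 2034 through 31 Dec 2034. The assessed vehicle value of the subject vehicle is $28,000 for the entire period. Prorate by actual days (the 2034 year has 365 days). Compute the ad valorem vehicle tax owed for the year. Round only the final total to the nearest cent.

1 Jan – 19 Mar 2034: 78 days at 4.3% → $28,000 × 4.3% × 78/365 = $257.2932
20 Mar – 15 Oct 2034: 210 days at 0.6% → $28,000 × 0.6% × 210/365 = $96.6575
16 Oct – 31 Dec 2034: 77 days at 3.9% → $28,000 × 3.9% × 77/365 = $230.3671
Total = $584.3178

$584.32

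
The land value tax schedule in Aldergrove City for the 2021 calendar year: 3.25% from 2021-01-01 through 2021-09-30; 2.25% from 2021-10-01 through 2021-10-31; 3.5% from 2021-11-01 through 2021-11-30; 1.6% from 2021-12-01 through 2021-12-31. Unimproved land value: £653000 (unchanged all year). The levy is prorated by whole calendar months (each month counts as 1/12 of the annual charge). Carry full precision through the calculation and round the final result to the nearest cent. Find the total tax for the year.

2021-01-01 to 2021-09-30: 9 months at 3.25% → £653000 × 3.25% × 9/12 = £15916.8750
2021-10-01 to 2021-10-31: 1 month at 2.25% → £653000 × 2.25% × 1/12 = £1224.3750
2021-11-01 to 2021-11-30: 1 month at 3.5% → £653000 × 3.5% × 1/12 = £1904.5833
2021-12-01 to 2021-12-31: 1 month at 1.6% → £653000 × 1.6% × 1/12 = £870.6667
Total = £19916.5000

£19916.50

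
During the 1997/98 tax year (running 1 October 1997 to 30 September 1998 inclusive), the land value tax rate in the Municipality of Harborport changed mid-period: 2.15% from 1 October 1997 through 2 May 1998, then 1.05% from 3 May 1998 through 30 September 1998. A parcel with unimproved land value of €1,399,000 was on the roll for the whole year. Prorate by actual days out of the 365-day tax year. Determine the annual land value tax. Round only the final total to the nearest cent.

€23,712.09

1 October 1997 – 2 May 1998: 214 days at 2.15% → €1,399,000 × 2.15% × 214/365 = €17,635.0658
3 May – 30 September 1998: 151 days at 1.05% → €1,399,000 × 1.05% × 151/365 = €6,077.0260
Total = €23,712.0918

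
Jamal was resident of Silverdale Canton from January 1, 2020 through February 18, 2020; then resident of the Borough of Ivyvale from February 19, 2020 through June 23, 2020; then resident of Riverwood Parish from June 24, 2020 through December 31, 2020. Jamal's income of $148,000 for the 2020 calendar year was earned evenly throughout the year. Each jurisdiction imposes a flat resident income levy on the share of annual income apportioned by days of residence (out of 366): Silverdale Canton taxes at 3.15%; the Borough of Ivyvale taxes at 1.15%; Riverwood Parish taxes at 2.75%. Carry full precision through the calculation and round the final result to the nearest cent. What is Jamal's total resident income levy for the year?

Silverdale Canton, January 1 – February 18, 2020: 49 days → $148,000 × 3.15% × 49/366 = $624.1475
The Borough of Ivyvale, February 19 – June 23, 2020: 126 days → $148,000 × 1.15% × 126/366 = $585.9344
Riverwood Parish, June 24 – December 31, 2020: 191 days → $148,000 × 2.75% × 191/366 = $2,123.9617
Total = $3,334.0437

$3,334.04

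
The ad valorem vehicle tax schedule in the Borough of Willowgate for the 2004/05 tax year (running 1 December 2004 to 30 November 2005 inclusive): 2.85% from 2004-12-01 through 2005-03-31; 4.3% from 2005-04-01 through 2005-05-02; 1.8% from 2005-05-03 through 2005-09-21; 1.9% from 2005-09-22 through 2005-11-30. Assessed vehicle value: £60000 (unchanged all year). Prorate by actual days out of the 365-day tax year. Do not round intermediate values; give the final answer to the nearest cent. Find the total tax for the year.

2004-12-01 to 2005-03-31: 121 days at 2.85% → £60000 × 2.85% × 121/365 = £566.8767
2005-04-01 to 2005-05-02: 32 days at 4.3% → £60000 × 4.3% × 32/365 = £226.1918
2005-05-03 to 2005-09-21: 142 days at 1.8% → £60000 × 1.8% × 142/365 = £420.1644
2005-09-22 to 2005-11-30: 70 days at 1.9% → £60000 × 1.9% × 70/365 = £218.6301
Total = £1431.8630

£1431.86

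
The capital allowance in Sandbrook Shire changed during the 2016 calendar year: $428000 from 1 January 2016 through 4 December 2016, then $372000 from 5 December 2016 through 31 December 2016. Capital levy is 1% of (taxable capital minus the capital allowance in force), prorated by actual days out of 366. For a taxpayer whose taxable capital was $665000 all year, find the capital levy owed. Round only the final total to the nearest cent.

1 January – 4 December 2016: 339 days, exemption $428000 → ($665000 − $428000) × 1% × 339/366 = $2195.1639
5 December – 31 December 2016: 27 days, exemption $372000 → ($665000 − $372000) × 1% × 27/366 = $216.1475
Total = $2411.3115

$2411.31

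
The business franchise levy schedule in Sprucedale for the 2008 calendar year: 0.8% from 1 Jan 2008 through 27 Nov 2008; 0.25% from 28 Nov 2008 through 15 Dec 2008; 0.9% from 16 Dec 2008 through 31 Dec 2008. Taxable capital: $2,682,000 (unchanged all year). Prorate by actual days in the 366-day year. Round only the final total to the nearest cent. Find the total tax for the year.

1 Jan – 27 Nov 2008: 332 days at 0.8% → $2,682,000 × 0.8% × 332/366 = $19,462.8197
28 Nov – 15 Dec 2008: 18 days at 0.25% → $2,682,000 × 0.25% × 18/366 = $329.7541
16 Dec – 31 Dec 2008: 16 days at 0.9% → $2,682,000 × 0.9% × 16/366 = $1,055.2131
Total = $20,847.7869

$20,847.79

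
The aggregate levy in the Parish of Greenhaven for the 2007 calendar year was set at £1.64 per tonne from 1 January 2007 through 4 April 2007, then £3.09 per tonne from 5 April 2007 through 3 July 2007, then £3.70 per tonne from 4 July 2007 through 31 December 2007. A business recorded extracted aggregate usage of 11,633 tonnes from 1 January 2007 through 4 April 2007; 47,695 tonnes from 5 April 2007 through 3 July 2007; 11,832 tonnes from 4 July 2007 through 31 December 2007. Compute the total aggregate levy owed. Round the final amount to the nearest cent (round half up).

£210,234.07

1 January – 4 April 2007: 11,633 tonnes at £1.64/tonne → £19,078.12
5 April – 3 July 2007: 47,695 tonnes at £3.09/tonne → £147,377.55
4 July – 31 December 2007: 11,832 tonnes at £3.70/tonne → £43,778.40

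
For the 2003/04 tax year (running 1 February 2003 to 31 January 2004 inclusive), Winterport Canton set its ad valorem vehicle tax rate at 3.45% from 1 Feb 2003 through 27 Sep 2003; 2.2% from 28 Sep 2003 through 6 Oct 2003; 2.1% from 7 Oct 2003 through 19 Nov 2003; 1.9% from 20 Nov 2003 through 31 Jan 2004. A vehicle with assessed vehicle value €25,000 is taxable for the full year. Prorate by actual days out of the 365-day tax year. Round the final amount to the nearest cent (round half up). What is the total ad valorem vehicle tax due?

1 Feb – 27 Sep 2003: 239 days at 3.45% → €25,000 × 3.45% × 239/365 = €564.7603
28 Sep – 6 Oct 2003: 9 days at 2.2% → €25,000 × 2.2% × 9/365 = €13.5616
7 Oct – 19 Nov 2003: 44 days at 2.1% → €25,000 × 2.1% × 44/365 = €63.2877
20 Nov 2003 – 31 Jan 2004: 73 days at 1.9% → €25,000 × 1.9% × 73/365 = €95.0000
Total = €736.6096

€736.61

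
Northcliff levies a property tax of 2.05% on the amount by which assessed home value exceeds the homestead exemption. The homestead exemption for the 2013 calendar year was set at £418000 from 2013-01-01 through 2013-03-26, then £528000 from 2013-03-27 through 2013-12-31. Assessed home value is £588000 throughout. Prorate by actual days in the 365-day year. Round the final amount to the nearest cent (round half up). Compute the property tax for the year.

£1755.14

2013-01-01 to 2013-03-26: 85 days, exemption £418000 → (£588000 − £418000) × 2.05% × 85/365 = £811.5753
2013-03-27 to 2013-12-31: 280 days, exemption £528000 → (£588000 − £528000) × 2.05% × 280/365 = £943.5616
Total = £1755.1370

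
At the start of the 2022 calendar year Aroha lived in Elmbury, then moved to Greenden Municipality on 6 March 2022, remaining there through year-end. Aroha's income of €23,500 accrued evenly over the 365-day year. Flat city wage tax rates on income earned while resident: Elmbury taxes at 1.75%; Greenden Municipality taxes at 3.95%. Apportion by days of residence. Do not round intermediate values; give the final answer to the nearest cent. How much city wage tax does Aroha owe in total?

€837.60

Elmbury, 1 January – 5 March 2022: 64 days → €23,500 × 1.75% × 64/365 = €72.1096
Greenden Municipality, 6 March – 31 December 2022: 301 days → €23,500 × 3.95% × 301/365 = €765.4884
Total = €837.5979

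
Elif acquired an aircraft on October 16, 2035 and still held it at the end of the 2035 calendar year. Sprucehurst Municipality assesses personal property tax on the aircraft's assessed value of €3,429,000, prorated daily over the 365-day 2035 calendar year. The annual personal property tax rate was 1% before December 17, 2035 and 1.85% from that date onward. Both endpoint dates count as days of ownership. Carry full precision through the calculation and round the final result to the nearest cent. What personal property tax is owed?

October 16 – December 16, 2035: 62 days at 1% → €3,429,000 × 1% × 62/365 = €5,824.6027
December 17 – December 31, 2035: 15 days at 1.85% → €3,429,000 × 1.85% × 15/365 = €2,606.9795
Total = €8,431.5822

€8,431.58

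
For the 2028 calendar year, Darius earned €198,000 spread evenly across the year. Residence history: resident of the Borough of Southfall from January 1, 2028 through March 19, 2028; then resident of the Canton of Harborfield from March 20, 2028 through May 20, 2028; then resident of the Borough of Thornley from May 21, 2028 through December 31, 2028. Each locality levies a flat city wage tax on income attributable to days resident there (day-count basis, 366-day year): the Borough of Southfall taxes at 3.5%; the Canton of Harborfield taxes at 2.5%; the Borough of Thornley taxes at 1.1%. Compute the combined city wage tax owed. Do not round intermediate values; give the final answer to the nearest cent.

€3,673.28

The Borough of Southfall, January 1 – March 19, 2028: 79 days → €198,000 × 3.5% × 79/366 = €1,495.8197
The Canton of Harborfield, March 20 – May 20, 2028: 62 days → €198,000 × 2.5% × 62/366 = €838.5246
The Borough of Thornley, May 21 – December 31, 2028: 225 days → €198,000 × 1.1% × 225/366 = €1,338.9344
Total = €3,673.2787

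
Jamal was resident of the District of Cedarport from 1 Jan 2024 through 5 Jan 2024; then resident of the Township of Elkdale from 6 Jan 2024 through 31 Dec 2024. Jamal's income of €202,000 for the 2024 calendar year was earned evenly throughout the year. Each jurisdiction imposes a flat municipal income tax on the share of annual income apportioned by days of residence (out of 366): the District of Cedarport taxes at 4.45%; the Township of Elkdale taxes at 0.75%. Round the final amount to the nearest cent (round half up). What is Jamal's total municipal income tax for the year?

The District of Cedarport, 1 Jan – 5 Jan 2024: 5 days → €202,000 × 4.45% × 5/366 = €122.8005
The Township of Elkdale, 6 Jan – 31 Dec 2024: 361 days → €202,000 × 0.75% × 361/366 = €1,494.3033
Total = €1,617.1038

€1,617.10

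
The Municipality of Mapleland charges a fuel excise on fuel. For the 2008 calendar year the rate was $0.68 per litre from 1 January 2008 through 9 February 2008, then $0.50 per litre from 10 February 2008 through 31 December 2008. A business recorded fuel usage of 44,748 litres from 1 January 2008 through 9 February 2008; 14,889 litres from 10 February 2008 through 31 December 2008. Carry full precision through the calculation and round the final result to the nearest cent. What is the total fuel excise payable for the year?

$37,873.14

1 January – 9 February 2008: 44,748 litres at $0.68/litre → $30,428.64
10 February – 31 December 2008: 14,889 litres at $0.50/litre → $7,444.50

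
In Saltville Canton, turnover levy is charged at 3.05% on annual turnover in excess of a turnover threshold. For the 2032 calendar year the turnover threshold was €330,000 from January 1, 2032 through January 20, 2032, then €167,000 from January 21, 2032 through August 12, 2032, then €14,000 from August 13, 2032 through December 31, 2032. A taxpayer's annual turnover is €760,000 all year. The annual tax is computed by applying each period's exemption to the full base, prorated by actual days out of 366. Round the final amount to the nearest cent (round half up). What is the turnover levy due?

January 1 – January 20, 2032: 20 days, exemption €330,000 → (€760,000 − €330,000) × 3.05% × 20/366 = €716.6667
January 21 – August 12, 2032: 205 days, exemption €167,000 → (€760,000 − €167,000) × 3.05% × 205/366 = €10,130.4167
August 13 – December 31, 2032: 141 days, exemption €14,000 → (€760,000 − €14,000) × 3.05% × 141/366 = €8,765.5000
Total = €19,612.5833

€19,612.58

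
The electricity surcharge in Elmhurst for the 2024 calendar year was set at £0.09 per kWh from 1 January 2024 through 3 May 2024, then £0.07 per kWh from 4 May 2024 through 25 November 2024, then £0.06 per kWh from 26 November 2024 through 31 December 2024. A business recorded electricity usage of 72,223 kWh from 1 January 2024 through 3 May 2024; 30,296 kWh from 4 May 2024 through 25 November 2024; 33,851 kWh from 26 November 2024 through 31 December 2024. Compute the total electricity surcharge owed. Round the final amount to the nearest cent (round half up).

1 January – 3 May 2024: 72,223 kWh at £0.09/kWh → £6500.07
4 May – 25 November 2024: 30,296 kWh at £0.07/kWh → £2120.72
26 November – 31 December 2024: 33,851 kWh at £0.06/kWh → £2031.06

£10651.85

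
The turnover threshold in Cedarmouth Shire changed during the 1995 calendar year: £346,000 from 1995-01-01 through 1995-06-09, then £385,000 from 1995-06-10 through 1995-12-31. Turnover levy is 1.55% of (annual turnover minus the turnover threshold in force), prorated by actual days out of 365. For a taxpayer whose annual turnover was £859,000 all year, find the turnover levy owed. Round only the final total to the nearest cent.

1995-01-01 to 1995-06-09: 160 days, exemption £346,000 → (£859,000 − £346,000) × 1.55% × 160/365 = £3,485.5890
1995-06-10 to 1995-12-31: 205 days, exemption £385,000 → (£859,000 − £385,000) × 1.55% × 205/365 = £4,126.3973
Total = £7,611.9863

£7,611.99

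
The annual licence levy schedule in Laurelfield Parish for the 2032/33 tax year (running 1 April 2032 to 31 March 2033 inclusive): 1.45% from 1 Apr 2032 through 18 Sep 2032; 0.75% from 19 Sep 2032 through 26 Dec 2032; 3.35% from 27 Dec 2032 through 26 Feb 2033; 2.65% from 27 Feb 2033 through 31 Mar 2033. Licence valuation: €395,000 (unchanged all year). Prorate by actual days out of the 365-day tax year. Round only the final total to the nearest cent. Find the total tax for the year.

€6,680.91

1 Apr – 18 Sep 2032: 171 days at 1.45% → €395,000 × 1.45% × 171/365 = €2,683.2945
19 Sep – 26 Dec 2032: 99 days at 0.75% → €395,000 × 0.75% × 99/365 = €803.5274
27 Dec 2032 – 26 Feb 2033: 62 days at 3.35% → €395,000 × 3.35% × 62/365 = €2,247.7123
27 Feb – 31 Mar 2033: 33 days at 2.65% → €395,000 × 2.65% × 33/365 = €946.3767
Total = €6,680.9110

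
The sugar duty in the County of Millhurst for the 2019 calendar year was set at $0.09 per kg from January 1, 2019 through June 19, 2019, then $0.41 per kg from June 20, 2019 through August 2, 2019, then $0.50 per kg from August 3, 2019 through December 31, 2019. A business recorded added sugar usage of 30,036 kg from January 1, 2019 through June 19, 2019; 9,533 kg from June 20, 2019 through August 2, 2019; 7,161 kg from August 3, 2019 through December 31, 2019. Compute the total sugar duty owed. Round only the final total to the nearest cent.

$10,192.27

January 1 – June 19, 2019: 30,036 kg at $0.09/kg → $2,703.24
June 20 – August 2, 2019: 9,533 kg at $0.41/kg → $3,908.53
August 3 – December 31, 2019: 7,161 kg at $0.50/kg → $3,580.50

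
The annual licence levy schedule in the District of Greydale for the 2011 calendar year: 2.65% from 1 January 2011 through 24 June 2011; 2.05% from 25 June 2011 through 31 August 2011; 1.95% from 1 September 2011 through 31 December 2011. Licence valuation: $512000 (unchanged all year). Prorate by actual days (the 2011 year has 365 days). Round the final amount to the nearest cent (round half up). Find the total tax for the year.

1 January – 24 June 2011: 175 days at 2.65% → $512000 × 2.65% × 175/365 = $6505.2055
25 June – 31 August 2011: 68 days at 2.05% → $512000 × 2.05% × 68/365 = $1955.4192
1 September – 31 December 2011: 122 days at 1.95% → $512000 × 1.95% × 122/365 = $3337.1178
Total = $11797.7425

$11797.74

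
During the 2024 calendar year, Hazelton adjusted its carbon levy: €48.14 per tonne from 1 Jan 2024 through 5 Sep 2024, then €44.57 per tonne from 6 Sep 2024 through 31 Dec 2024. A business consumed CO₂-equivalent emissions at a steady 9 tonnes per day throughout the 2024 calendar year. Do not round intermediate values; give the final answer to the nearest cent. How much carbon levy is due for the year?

€154,813.95

1 Jan – 5 Sep 2024: 249 days × 9 tonnes/day = 2,241 tonnes at €48.14/tonne → €107,881.74
6 Sep – 31 Dec 2024: 117 days × 9 tonnes/day = 1,053 tonnes at €44.57/tonne → €46,932.21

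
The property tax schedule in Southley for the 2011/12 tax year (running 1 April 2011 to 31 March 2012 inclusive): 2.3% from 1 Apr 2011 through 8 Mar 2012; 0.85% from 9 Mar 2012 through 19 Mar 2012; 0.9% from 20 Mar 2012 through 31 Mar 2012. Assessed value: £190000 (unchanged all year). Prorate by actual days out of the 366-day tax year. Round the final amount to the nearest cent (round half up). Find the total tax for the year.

1 Apr 2011 – 8 Mar 2012: 343 days at 2.3% → £190000 × 2.3% × 343/366 = £4095.3825
9 Mar – 19 Mar 2012: 11 days at 0.85% → £190000 × 0.85% × 11/366 = £48.5383
20 Mar – 31 Mar 2012: 12 days at 0.9% → £190000 × 0.9% × 12/366 = £56.0656
Total = £4199.9863

£4199.99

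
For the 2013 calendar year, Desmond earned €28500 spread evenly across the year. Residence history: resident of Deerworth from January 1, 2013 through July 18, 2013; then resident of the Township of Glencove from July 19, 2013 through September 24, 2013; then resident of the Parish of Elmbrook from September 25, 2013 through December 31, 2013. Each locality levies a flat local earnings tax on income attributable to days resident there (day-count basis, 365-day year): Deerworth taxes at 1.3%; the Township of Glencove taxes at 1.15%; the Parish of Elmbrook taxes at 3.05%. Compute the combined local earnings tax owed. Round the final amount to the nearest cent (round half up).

Deerworth, January 1 – July 18, 2013: 199 days → €28500 × 1.3% × 199/365 = €201.9986
The Township of Glencove, July 19 – September 24, 2013: 68 days → €28500 × 1.15% × 68/365 = €61.0603
The Parish of Elmbrook, September 25 – December 31, 2013: 98 days → €28500 × 3.05% × 98/365 = €233.3877
Total = €496.4466

€496.45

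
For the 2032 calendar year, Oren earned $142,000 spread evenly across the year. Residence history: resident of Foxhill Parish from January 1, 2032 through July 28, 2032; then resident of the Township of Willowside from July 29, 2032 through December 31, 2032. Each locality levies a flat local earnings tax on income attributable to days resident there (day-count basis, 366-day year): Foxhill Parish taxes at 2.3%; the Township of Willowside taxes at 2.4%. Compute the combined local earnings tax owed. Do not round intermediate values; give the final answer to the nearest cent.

$3,326.52

Foxhill Parish, January 1 – July 28, 2032: 210 days → $142,000 × 2.3% × 210/366 = $1,873.9344
The Township of Willowside, July 29 – December 31, 2032: 156 days → $142,000 × 2.4% × 156/366 = $1,452.5902
Total = $3,326.5246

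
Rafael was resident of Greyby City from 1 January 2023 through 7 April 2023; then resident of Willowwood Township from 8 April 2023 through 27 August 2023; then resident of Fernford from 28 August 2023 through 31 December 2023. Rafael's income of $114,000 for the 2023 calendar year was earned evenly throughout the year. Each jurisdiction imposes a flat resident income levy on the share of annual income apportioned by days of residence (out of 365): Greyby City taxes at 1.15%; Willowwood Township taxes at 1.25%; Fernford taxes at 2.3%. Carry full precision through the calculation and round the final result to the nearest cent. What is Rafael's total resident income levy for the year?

Greyby City, 1 January – 7 April 2023: 97 days → $114,000 × 1.15% × 97/365 = $348.4027
Willowwood Township, 8 April – 27 August 2023: 142 days → $114,000 × 1.25% × 142/365 = $554.3836
Fernford, 28 August – 31 December 2023: 126 days → $114,000 × 2.3% × 126/365 = $905.1288
Total = $1,807.9151

$1,807.92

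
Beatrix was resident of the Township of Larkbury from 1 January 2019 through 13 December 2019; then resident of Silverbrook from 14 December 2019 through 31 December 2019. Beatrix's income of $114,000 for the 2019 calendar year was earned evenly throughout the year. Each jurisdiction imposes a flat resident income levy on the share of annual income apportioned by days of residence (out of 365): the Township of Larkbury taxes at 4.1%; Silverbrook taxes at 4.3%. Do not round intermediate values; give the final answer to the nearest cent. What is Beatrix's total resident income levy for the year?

The Township of Larkbury, 1 January – 13 December 2019: 347 days → $114,000 × 4.1% × 347/365 = $4,443.5014
Silverbrook, 14 December – 31 December 2019: 18 days → $114,000 × 4.3% × 18/365 = $241.7425
Total = $4,685.2438

$4,685.24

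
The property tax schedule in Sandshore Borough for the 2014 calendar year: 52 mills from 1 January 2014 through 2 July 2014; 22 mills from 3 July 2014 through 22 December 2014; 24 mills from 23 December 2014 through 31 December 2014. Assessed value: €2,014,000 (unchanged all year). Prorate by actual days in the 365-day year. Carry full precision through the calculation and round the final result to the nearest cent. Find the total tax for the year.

1 January – 2 July 2014: 183 days at 52 mills → €2,014,000 × 5.2% × 183/365 = €52,507.4630
3 July – 22 December 2014: 173 days at 22 mills → €2,014,000 × 2.2% × 173/365 = €21,000.7781
23 December – 31 December 2014: 9 days at 24 mills → €2,014,000 × 2.4% × 9/365 = €1,191.8466
Total = €74,700.0877

€74,700.09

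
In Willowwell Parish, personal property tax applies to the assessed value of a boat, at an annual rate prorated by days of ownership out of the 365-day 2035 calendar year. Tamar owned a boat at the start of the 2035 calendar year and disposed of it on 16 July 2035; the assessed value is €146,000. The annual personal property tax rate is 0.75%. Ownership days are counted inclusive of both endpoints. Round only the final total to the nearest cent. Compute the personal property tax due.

€591.00

Days held (1 January – 16 July 2035): 197 out of 365
Tax = €146,000 × 0.75% × 197/365 = €591.0000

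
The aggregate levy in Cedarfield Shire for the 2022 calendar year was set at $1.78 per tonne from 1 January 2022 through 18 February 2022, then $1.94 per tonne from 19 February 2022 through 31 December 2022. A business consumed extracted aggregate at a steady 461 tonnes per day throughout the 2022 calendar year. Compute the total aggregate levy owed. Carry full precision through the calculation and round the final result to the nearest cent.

1 January – 18 February 2022: 49 days × 461 tonnes/day = 22,589 tonnes at $1.78/tonne → $40208.42
19 February – 31 December 2022: 316 days × 461 tonnes/day = 145,676 tonnes at $1.94/tonne → $282611.44

$322819.86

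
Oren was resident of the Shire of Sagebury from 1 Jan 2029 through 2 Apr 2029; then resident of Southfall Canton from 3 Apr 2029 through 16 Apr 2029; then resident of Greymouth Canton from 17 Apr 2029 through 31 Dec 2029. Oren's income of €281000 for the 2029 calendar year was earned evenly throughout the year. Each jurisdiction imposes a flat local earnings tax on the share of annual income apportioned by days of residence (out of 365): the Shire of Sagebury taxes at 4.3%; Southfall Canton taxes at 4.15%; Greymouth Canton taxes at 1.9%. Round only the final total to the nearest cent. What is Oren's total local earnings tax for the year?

€7281.36

The Shire of Sagebury, 1 Jan – 2 Apr 2029: 92 days → €281000 × 4.3% × 92/365 = €3045.5781
Southfall Canton, 3 Apr – 16 Apr 2029: 14 days → €281000 × 4.15% × 14/365 = €447.2904
Greymouth Canton, 17 Apr – 31 Dec 2029: 259 days → €281000 × 1.9% × 259/365 = €3788.4959
Total = €7281.3644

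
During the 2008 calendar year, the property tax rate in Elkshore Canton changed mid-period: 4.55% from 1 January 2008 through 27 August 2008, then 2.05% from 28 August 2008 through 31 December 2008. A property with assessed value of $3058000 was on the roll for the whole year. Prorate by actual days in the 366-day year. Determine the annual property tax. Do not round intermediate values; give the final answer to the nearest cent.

$112820.15

1 January – 27 August 2008: 240 days at 4.55% → $3058000 × 4.55% × 240/366 = $91238.6885
28 August – 31 December 2008: 126 days at 2.05% → $3058000 × 2.05% × 126/366 = $21581.4590
Total = $112820.1475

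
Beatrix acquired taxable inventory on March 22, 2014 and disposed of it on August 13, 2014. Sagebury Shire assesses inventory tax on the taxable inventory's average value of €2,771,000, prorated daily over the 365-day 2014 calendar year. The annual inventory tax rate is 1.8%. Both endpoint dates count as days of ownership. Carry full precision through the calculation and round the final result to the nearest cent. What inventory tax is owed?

Days held (March 22 – August 13, 2014): 145 out of 365
Tax = €2,771,000 × 1.8% × 145/365 = €19,814.5479

€19,814.55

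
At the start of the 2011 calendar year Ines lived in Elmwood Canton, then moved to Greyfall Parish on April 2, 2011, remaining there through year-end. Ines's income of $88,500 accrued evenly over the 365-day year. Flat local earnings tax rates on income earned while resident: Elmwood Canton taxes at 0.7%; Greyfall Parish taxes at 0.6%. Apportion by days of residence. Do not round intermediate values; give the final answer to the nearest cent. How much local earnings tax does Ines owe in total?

$553.06

Elmwood Canton, January 1 – April 1, 2011: 91 days → $88,500 × 0.7% × 91/365 = $154.4507
Greyfall Parish, April 2 – December 31, 2011: 274 days → $88,500 × 0.6% × 274/365 = $398.6137
Total = $553.0644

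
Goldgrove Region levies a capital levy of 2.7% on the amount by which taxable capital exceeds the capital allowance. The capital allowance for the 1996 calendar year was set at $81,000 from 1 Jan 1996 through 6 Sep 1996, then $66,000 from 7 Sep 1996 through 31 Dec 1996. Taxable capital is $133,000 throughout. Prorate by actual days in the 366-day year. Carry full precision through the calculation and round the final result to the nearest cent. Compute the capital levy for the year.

$1,532.36

1 Jan – 6 Sep 1996: 250 days, exemption $81,000 → ($133,000 − $81,000) × 2.7% × 250/366 = $959.0164
7 Sep – 31 Dec 1996: 116 days, exemption $66,000 → ($133,000 − $66,000) × 2.7% × 116/366 = $573.3443
Total = $1,532.3607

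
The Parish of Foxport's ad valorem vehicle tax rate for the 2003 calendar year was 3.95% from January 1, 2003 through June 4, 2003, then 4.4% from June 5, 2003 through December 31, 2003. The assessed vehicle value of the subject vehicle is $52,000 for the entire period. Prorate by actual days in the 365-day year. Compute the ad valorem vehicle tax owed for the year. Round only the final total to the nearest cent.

January 1 – June 4, 2003: 155 days at 3.95% → $52,000 × 3.95% × 155/365 = $872.2466
June 5 – December 31, 2003: 210 days at 4.4% → $52,000 × 4.4% × 210/365 = $1,316.3836
Total = $2,188.6301

$2,188.63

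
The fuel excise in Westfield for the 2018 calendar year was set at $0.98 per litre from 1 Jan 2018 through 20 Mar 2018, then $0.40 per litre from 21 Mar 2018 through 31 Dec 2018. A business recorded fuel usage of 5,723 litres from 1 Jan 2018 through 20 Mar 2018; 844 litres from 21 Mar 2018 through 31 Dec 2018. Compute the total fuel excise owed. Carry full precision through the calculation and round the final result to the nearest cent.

$5946.14

1 Jan – 20 Mar 2018: 5,723 litres at $0.98/litre → $5608.54
21 Mar – 31 Dec 2018: 844 litres at $0.40/litre → $337.60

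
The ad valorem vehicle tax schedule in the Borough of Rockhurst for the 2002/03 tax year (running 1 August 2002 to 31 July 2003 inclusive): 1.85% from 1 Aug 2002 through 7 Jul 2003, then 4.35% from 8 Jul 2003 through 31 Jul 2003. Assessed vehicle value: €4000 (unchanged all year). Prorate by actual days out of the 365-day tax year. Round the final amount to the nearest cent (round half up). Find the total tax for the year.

1 Aug 2002 – 7 Jul 2003: 341 days at 1.85% → €4000 × 1.85% × 341/365 = €69.1342
8 Jul – 31 Jul 2003: 24 days at 4.35% → €4000 × 4.35% × 24/365 = €11.4411
Total = €80.5753

€80.58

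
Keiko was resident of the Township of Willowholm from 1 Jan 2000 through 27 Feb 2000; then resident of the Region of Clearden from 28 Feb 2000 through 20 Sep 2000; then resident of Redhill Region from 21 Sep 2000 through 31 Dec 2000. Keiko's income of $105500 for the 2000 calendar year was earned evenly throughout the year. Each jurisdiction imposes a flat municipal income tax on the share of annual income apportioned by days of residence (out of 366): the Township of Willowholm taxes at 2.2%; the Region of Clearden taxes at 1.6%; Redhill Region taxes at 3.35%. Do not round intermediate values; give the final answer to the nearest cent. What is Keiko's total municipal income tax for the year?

$2302.84

The Township of Willowholm, 1 Jan – 27 Feb 2000: 58 days → $105500 × 2.2% × 58/366 = $367.8087
The Region of Clearden, 28 Feb – 20 Sep 2000: 206 days → $105500 × 1.6% × 206/366 = $950.0765
Redhill Region, 21 Sep – 31 Dec 2000: 102 days → $105500 × 3.35% × 102/366 = $984.9549
Total = $2302.8402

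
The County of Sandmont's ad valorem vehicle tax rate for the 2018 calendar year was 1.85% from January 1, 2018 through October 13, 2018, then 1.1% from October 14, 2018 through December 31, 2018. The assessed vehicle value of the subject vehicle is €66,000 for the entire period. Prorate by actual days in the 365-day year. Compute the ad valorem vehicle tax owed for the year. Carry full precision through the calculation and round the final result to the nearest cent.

January 1 – October 13, 2018: 286 days at 1.85% → €66,000 × 1.85% × 286/365 = €956.7288
October 14 – December 31, 2018: 79 days at 1.1% → €66,000 × 1.1% × 79/365 = €157.1342
Total = €1,113.8630

€1,113.86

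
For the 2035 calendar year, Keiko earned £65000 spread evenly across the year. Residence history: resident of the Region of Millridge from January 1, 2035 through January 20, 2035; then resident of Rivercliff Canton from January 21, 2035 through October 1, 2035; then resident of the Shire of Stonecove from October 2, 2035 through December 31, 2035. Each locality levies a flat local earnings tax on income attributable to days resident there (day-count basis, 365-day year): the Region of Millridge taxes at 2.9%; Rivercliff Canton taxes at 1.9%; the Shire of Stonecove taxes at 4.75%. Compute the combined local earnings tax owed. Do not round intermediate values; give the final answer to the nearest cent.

The Region of Millridge, January 1 – January 20, 2035: 20 days → £65000 × 2.9% × 20/365 = £103.2877
Rivercliff Canton, January 21 – October 1, 2035: 254 days → £65000 × 1.9% × 254/365 = £859.4247
The Shire of Stonecove, October 2 – December 31, 2035: 91 days → £65000 × 4.75% × 91/365 = £769.7603
Total = £1732.4726

£1732.47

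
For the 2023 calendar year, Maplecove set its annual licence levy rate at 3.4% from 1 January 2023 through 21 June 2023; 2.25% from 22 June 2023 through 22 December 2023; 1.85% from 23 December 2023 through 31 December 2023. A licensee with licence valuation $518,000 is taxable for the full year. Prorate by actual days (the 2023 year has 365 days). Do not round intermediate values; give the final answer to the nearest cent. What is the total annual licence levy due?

$14,411.04

1 January – 21 June 2023: 172 days at 3.4% → $518,000 × 3.4% × 172/365 = $8,299.3534
22 June – 22 December 2023: 184 days at 2.25% → $518,000 × 2.25% × 184/365 = $5,875.3973
23 December – 31 December 2023: 9 days at 1.85% → $518,000 × 1.85% × 9/365 = $236.2932
Total = $14,411.0438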